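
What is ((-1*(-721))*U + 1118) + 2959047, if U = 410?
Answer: 3255775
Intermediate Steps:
((-1*(-721))*U + 1118) + 2959047 = (-1*(-721)*410 + 1118) + 2959047 = (721*410 + 1118) + 2959047 = (295610 + 1118) + 2959047 = 296728 + 2959047 = 3255775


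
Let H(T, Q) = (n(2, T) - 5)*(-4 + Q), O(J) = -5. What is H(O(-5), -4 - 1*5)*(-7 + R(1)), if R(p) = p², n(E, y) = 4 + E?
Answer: 78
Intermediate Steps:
H(T, Q) = -4 + Q (H(T, Q) = ((4 + 2) - 5)*(-4 + Q) = (6 - 5)*(-4 + Q) = 1*(-4 + Q) = -4 + Q)
H(O(-5), -4 - 1*5)*(-7 + R(1)) = (-4 + (-4 - 1*5))*(-7 + 1²) = (-4 + (-4 - 5))*(-7 + 1) = (-4 - 9)*(-6) = -13*(-6) = 78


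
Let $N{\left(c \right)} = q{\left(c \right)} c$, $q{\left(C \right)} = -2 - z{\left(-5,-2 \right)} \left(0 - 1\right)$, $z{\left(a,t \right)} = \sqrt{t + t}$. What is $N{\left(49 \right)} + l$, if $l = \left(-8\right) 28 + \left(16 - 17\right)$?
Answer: $-323 + 98 i \approx -323.0 + 98.0 i$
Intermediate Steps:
$z{\left(a,t \right)} = \sqrt{2} \sqrt{t}$ ($z{\left(a,t \right)} = \sqrt{2 t} = \sqrt{2} \sqrt{t}$)
$l = -225$ ($l = -224 - 1 = -225$)
$q{\left(C \right)} = -2 + 2 i$ ($q{\left(C \right)} = -2 - \sqrt{2} \sqrt{-2} \left(0 - 1\right) = -2 - \sqrt{2} i \sqrt{2} \left(-1\right) = -2 - 2 i \left(-1\right) = -2 - - 2 i = -2 + 2 i$)
$N{\left(c \right)} = c \left(-2 + 2 i\right)$ ($N{\left(c \right)} = \left(-2 + 2 i\right) c = c \left(-2 + 2 i\right)$)
$N{\left(49 \right)} + l = 2 \cdot 49 \left(-1 + i\right) - 225 = \left(-98 + 98 i\right) - 225 = -323 + 98 i$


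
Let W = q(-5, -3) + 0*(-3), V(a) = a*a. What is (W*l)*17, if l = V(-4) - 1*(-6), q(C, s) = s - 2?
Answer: -1870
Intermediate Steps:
q(C, s) = -2 + s
V(a) = a**2
l = 22 (l = (-4)**2 - 1*(-6) = 16 + 6 = 22)
W = -5 (W = (-2 - 3) + 0*(-3) = -5 + 0 = -5)
(W*l)*17 = -5*22*17 = -110*17 = -1870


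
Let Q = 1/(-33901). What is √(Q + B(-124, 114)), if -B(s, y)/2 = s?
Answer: √285020860747/33901 ≈ 15.748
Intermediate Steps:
B(s, y) = -2*s
Q = -1/33901 ≈ -2.9498e-5
√(Q + B(-124, 114)) = √(-1/33901 - 2*(-124)) = √(-1/33901 + 248) = √(8407447/33901) = √285020860747/33901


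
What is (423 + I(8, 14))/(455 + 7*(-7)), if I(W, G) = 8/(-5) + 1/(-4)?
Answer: 8423/8120 ≈ 1.0373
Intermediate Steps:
I(W, G) = -37/20 (I(W, G) = 8*(-⅕) + 1*(-¼) = -8/5 - ¼ = -37/20)
(423 + I(8, 14))/(455 + 7*(-7)) = (423 - 37/20)/(455 + 7*(-7)) = 8423/(20*(455 - 49)) = (8423/20)/406 = (8423/20)*(1/406) = 8423/8120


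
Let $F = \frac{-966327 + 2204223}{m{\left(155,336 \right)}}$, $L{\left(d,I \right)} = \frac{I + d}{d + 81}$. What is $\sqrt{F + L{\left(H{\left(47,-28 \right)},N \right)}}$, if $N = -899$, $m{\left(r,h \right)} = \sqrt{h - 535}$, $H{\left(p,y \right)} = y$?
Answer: $\frac{3 \sqrt{-216181859 - 76885858104 i \sqrt{199}}}{10547} \approx 209.45 - 209.49 i$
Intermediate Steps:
$m{\left(r,h \right)} = \sqrt{-535 + h}$
$L{\left(d,I \right)} = \frac{I + d}{81 + d}$
$F = - \frac{1237896 i \sqrt{199}}{199}$ ($F = \frac{-966327 + 2204223}{\sqrt{-535 + 336}} = \frac{1237896}{\sqrt{-199}} = \frac{1237896}{i \sqrt{199}} = 1237896 \left(- \frac{i \sqrt{199}}{199}\right) = - \frac{1237896 i \sqrt{199}}{199} \approx - 87752.0 i$)
$\sqrt{F + L{\left(H{\left(47,-28 \right)},N \right)}} = \sqrt{- \frac{1237896 i \sqrt{199}}{199} + \frac{-899 - 28}{81 - 28}} = \sqrt{- \frac{1237896 i \sqrt{199}}{199} + \frac{1}{53} \left(-927\right)} = \sqrt{- \frac{1237896 i \sqrt{199}}{199} - \frac{927}{53}} = \sqrt{- \frac{927}{53} - \frac{1237896 i \sqrt{199}}{199}}$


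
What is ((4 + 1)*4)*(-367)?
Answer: -7340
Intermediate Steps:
((4 + 1)*4)*(-367) = (5*4)*(-367) = 20*(-367) = -7340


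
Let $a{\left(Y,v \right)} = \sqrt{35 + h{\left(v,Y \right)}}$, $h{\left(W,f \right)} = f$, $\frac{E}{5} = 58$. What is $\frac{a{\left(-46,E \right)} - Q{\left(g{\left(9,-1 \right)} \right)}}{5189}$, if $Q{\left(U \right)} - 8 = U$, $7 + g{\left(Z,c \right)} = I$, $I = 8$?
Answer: $- \frac{9}{5189} + \frac{i \sqrt{11}}{5189} \approx -0.0017344 + 0.00063916 i$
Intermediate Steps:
$g{\left(Z,c \right)} = 1$ ($g{\left(Z,c \right)} = -7 + 8 = 1$)
$E = 290$ ($E = 5 \cdot 58 = 290$)
$a{\left(Y,v \right)} = \sqrt{35 + Y}$
$Q{\left(U \right)} = 8 + U$
$\frac{a{\left(-46,E \right)} - Q{\left(g{\left(9,-1 \right)} \right)}}{5189} = \frac{\sqrt{35 - 46} - \left(8 + 1\right)}{5189} = \left(\sqrt{-11} - 9\right) \frac{1}{5189} = \left(i \sqrt{11} - 9\right) \frac{1}{5189} = \left(-9 + i \sqrt{11}\right) \frac{1}{5189} = - \frac{9}{5189} + \frac{i \sqrt{11}}{5189}$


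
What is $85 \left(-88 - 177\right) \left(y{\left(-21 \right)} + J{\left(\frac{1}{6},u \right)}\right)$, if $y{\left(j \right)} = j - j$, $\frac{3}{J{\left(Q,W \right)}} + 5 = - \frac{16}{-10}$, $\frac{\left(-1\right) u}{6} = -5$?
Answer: $19875$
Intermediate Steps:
$u = 30$ ($u = \left(-6\right) \left(-5\right) = 30$)
$J{\left(Q,W \right)} = - \frac{15}{17}$ ($J{\left(Q,W \right)} = \frac{3}{-5 - \frac{16}{-10}} = \frac{3}{-5 - - \frac{8}{5}} = \frac{3}{-5 + \frac{8}{5}} = \frac{3}{- \frac{17}{5}} = 3 \left(- \frac{5}{17}\right) = - \frac{15}{17}$)
$y{\left(j \right)} = 0$
$85 \left(-88 - 177\right) \left(y{\left(-21 \right)} + J{\left(\frac{1}{6},u \right)}\right) = 85 \left(-88 - 177\right) \left(0 - \frac{15}{17}\right) = 85 \left(\left(-265\right) \left(- \frac{15}{17}\right)\right) = 85 \cdot \frac{3975}{17} = 19875$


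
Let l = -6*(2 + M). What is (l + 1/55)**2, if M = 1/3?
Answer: 591361/3025 ≈ 195.49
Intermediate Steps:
M = 1/3 ≈ 0.33333
l = -14 (l = -6*(2 + 1/3) = -6*7/3 = -14)
(l + 1/55)**2 = (-14 + 1/55)**2 = (-769/55)**2 = 591361/3025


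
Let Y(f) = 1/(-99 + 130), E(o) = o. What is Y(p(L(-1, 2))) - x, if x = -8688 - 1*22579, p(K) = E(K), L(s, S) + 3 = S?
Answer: 969278/31 ≈ 31267.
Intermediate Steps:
L(s, S) = -3 + S
p(K) = K
x = -31267 (x = -8688 - 22579 = -31267)
Y(f) = 1/31
Y(p(L(-1, 2))) - x = 1/31 - 1*(-31267) = 1/31 + 31267 = 969278/31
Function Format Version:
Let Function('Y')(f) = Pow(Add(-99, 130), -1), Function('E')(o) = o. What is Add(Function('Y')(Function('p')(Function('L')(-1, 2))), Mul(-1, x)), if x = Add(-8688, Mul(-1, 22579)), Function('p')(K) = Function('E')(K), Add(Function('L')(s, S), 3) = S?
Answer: Rational(969278, 31) ≈ 31267.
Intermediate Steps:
Function('L')(s, S) = Add(-3, S)
Function('p')(K) = K
x = -31267 (x = Add(-8688, -22579) = -31267)
Function('Y')(f) = Rational(1, 31) (Function('Y')(f) = Pow(31, -1) = Rational(1, 31))
Add(Function('Y')(Function('p')(Function('L')(-1, 2))), Mul(-1, x)) = Add(Rational(1, 31), Mul(-1, -31267)) = Add(Rational(1, 31), 31267) = Rational(969278, 31)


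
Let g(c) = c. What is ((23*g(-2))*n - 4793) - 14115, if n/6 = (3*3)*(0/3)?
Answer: -18908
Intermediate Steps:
n = 0 (n = 6*((3*3)*(0/3)) = 6*(9*(0*(⅓))) = 6*(9*0) = 6*0 = 0)
((23*g(-2))*n - 4793) - 14115 = ((23*(-2))*0 - 4793) - 14115 = (-46*0 - 4793) - 14115 = (0 - 4793) - 14115 = -4793 - 14115 = -18908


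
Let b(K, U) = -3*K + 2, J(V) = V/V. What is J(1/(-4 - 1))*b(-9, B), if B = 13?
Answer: 29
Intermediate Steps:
J(V) = 1
b(K, U) = 2 - 3*K
J(1/(-4 - 1))*b(-9, B) = 1*(2 - 3*(-9)) = 1*(2 + 27) = 1*29 = 29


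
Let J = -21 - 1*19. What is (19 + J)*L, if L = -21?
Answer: 441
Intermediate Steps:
J = -40 (J = -21 - 19 = -40)
(19 + J)*L = (19 - 40)*(-21) = -21*(-21) = 441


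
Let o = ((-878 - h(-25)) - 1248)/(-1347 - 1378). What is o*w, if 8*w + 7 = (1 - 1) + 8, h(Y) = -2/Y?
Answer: 6644/68125 ≈ 0.097527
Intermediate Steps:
w = ⅛ (w = -7/8 + ((1 - 1) + 8)/8 = -7/8 + (0 + 8)/8 = -7/8 + (⅛)*8 = -7/8 + 1 = ⅛ ≈ 0.12500)
o = 53152/68125 (o = ((-878 - (-2)/(-25)) - 1248)/(-1347 - 1378) = ((-878 - (-2)*(-1)/25) - 1248)/(-2725) = ((-878 - 1*2/25) - 1248)*(-1/2725) = ((-878 - 2/25) - 1248)*(-1/2725) = (-21952/25 - 1248)*(-1/2725) = -53152/25*(-1/2725) = 53152/68125 ≈ 0.78021)
o*w = (53152/68125)*(⅛) = 6644/68125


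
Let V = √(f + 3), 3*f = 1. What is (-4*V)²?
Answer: 160/3 ≈ 53.333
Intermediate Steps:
f = ⅓ (f = (⅓)*1 = ⅓ ≈ 0.33333)
V = √30/3 (V = √(⅓ + 3) = √(10/3) = √30/3 ≈ 1.8257)
(-4*V)² = (-4*√30/3)² = 160/3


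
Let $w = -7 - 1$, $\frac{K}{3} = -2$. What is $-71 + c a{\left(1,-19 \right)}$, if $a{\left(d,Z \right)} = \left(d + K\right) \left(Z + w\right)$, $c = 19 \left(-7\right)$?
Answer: $-18026$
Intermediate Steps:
$c = -133$
$K = -6$ ($K = 3 \left(-2\right) = -6$)
$w = -8$ ($w = -7 - 1 = -8$)
$a{\left(d,Z \right)} = \left(-8 + Z\right) \left(-6 + d\right)$ ($a{\left(d,Z \right)} = \left(d - 6\right) \left(Z - 8\right) = \left(-6 + d\right) \left(-8 + Z\right) = \left(-8 + Z\right) \left(-6 + d\right)$)
$-71 + c a{\left(1,-19 \right)} = -71 - 133 \left(48 - 8 - -114 - 19\right) = -71 - 133 \left(48 - 8 + 114 - 19\right) = -71 - 17955 = -18026$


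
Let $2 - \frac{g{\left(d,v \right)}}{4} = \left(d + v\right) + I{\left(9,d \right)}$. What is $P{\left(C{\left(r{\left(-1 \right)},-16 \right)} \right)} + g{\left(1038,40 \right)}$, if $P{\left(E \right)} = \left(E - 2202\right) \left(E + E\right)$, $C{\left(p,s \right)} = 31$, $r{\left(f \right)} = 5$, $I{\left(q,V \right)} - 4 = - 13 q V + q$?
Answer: $346826$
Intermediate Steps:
$I{\left(q,V \right)} = 4 + q - 13 V q$ ($I{\left(q,V \right)} = 4 + \left(- 13 q V + q\right) = 4 - \left(- q + 13 V q\right) = 4 + q - 13 V q$)
$g{\left(d,v \right)} = -44 - 4 v + 464 d$ ($g{\left(d,v \right)} = 8 - 4 \left(\left(d + v\right) + \left(4 + 9 - 13 d 9\right)\right) = 8 - 4 \left(\left(d + v\right) + \left(4 + 9 - 117 d\right)\right) = 8 - 4 \left(\left(d + v\right) - \left(-13 + 117 d\right)\right) = 8 - 4 \left(13 + v - 116 d\right) = 8 - \left(52 - 464 d + 4 v\right) = -44 - 4 v + 464 d$)
$P{\left(E \right)} = 2 E \left(-2202 + E\right)$ ($P{\left(E \right)} = \left(-2202 + E\right) 2 E = 2 E \left(-2202 + E\right)$)
$P{\left(C{\left(r{\left(-1 \right)},-16 \right)} \right)} + g{\left(1038,40 \right)} = 2 \cdot 31 \left(-2202 + 31\right) - -481428 = 2 \cdot 31 \left(-2171\right) - -481428 = -134602 + 481428 = 346826$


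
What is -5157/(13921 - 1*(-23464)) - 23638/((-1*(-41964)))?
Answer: -550057489/784412070 ≈ -0.70124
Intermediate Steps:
-5157/(13921 - 1*(-23464)) - 23638/((-1*(-41964))) = -5157/(13921 + 23464) - 23638/41964 = -5157/37385 - 23638*1/41964 = -5157*1/37385 - 11819/20982 = -5157/37385 - 11819/20982 = -550057489/784412070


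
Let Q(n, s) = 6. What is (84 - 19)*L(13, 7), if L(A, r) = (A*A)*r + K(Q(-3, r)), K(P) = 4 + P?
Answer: 77545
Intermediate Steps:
L(A, r) = 10 + r*A² (L(A, r) = (A*A)*r + (4 + 6) = A²*r + 10 = r*A² + 10 = 10 + r*A²)
(84 - 19)*L(13, 7) = (84 - 19)*(10 + 7*13²) = 65*(10 + 7*169) = 65*(10 + 1183) = 65*1193 = 77545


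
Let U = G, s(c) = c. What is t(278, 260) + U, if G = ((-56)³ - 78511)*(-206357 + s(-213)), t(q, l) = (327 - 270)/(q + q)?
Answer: 29187228000897/556 ≈ 5.2495e+10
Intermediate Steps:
t(q, l) = 57/(2*q) (t(q, l) = 57/((2*q)) = 57*(1/(2*q)) = 57/(2*q))
G = 52495014390 (G = ((-56)³ - 78511)*(-206357 - 213) = (-175616 - 78511)*(-206570) = -254127*(-206570) = 52495014390)
U = 52495014390
t(278, 260) + U = (57/2)/278 + 52495014390 = (57/2)*(1/278) + 52495014390 = 57/556 + 52495014390 = 29187228000897/556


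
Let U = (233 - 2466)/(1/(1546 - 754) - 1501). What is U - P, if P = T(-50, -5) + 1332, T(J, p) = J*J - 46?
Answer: -4498994190/1188791 ≈ -3784.5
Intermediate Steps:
T(J, p) = -46 + J² (T(J, p) = J² - 46 = -46 + J²)
P = 3786 (P = (-46 + (-50)²) + 1332 = (-46 + 2500) + 1332 = 2454 + 1332 = 3786)
U = 1768536/1188791 (U = -2233/(1/792 - 1501) = -2233/(-1188791/792) = -2233*(-792/1188791) = 1768536/1188791 ≈ 1.4877)
U - P = 1768536/1188791 - 1*3786 = 1768536/1188791 - 3786 = -4498994190/1188791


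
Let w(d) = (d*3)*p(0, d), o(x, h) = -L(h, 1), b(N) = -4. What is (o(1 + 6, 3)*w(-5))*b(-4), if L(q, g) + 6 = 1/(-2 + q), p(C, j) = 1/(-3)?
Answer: -100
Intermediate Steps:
p(C, j) = -⅓
L(q, g) = -6 + 1/(-2 + q)
o(x, h) = -(13 - 6*h)/(-2 + h)
w(d) = -d (w(d) = (d*3)*(-⅓) = (3*d)*(-⅓) = -d)
(o(1 + 6, 3)*w(-5))*b(-4) = (((-13 + 6*3)/(-2 + 3))*(-1*(-5)))*(-4) = (((-13 + 18)/1)*5)*(-4) = ((1*5)*5)*(-4) = (5*5)*(-4) = 25*(-4) = -100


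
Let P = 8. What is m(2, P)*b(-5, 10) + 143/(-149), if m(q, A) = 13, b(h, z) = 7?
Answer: 13416/149 ≈ 90.040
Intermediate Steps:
m(2, P)*b(-5, 10) + 143/(-149) = 13*7 + 143/(-149) = 91 + 143*(-1/149) = 91 - 143/149 = 13416/149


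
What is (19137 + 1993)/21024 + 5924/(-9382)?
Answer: 18423871/49311792 ≈ 0.37362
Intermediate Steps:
(19137 + 1993)/21024 + 5924/(-9382) = 21130*(1/21024) + 5924*(-1/9382) = 10565/10512 - 2962/4691 = 18423871/49311792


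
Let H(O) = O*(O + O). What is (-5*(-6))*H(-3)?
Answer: 540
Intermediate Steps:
H(O) = 2*O² (H(O) = O*(2*O) = 2*O²)
(-5*(-6))*H(-3) = (-5*(-6))*(2*(-3)²) = 30*(2*9) = 30*18 = 540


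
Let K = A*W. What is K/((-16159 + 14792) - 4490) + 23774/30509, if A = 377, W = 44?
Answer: -366838974/178691213 ≈ -2.0529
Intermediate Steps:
K = 16588 (K = 377*44 = 16588)
K/((-16159 + 14792) - 4490) + 23774/30509 = 16588/((-16159 + 14792) - 4490) + 23774/30509 = 16588/(-1367 - 4490) + 23774*(1/30509) = 16588/(-5857) + 23774/30509 = 16588*(-1/5857) + 23774/30509 = -16588/5857 + 23774/30509 = -366838974/178691213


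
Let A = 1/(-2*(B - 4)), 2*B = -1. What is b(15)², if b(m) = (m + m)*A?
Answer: 100/9 ≈ 11.111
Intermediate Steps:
B = -½ (B = (½)*(-1) = -½ ≈ -0.50000)
A = ⅑ (A = 1/(-2*(-½ - 4)) = 1/(-2*(-9/2)) = 1/9 = ⅑ ≈ 0.11111)
b(m) = 2*m/9 (b(m) = (m + m)*(⅑) = (2*m)*(⅑) = 2*m/9)
b(15)² = ((2/9)*15)² = (10/3)² = 100/9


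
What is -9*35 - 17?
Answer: -332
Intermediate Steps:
-9*35 - 17 = -315 - 17 = -332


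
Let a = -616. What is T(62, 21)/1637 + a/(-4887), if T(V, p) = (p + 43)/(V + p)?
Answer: 84009304/664001577 ≈ 0.12652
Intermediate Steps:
T(V, p) = (43 + p)/(V + p)
T(62, 21)/1637 + a/(-4887) = ((43 + 21)/(62 + 21))/1637 - 616/(-4887) = (64/83)*(1/1637) - 616*(-1/4887) = ((1/83)*64)*(1/1637) + 616/4887 = (64/83)*(1/1637) + 616/4887 = 64/135871 + 616/4887 = 84009304/664001577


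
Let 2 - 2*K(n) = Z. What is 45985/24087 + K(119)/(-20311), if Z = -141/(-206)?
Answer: 384802022443/201563195484 ≈ 1.9091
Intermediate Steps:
Z = 141/206 (Z = -141*(-1/206) = 141/206 ≈ 0.68447)
K(n) = 271/412 (K(n) = 1 - 1/2*141/206 = 1 - 141/412 = 271/412)
45985/24087 + K(119)/(-20311) = 45985/24087 + (271/412)/(-20311) = 45985*(1/24087) + (271/412)*(-1/20311) = 45985/24087 - 271/8368132 = 384802022443/201563195484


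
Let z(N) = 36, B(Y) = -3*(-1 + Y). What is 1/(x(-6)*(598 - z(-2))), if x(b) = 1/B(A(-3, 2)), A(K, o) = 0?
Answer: 3/562 ≈ 0.0053381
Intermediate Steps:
B(Y) = 3 - 3*Y
x(b) = ⅓ (x(b) = 1/(3 - 3*0) = 1/(3 + 0) = 1/3 = ⅓)
1/(x(-6)*(598 - z(-2))) = 1/((598 - 1*36)/3) = 1/((598 - 36)/3) = 1/((⅓)*562) = 1/(562/3) = 3/562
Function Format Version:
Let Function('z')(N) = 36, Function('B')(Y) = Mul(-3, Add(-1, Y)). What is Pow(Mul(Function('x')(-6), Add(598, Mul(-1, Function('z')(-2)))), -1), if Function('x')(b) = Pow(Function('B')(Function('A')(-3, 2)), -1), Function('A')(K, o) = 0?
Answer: Rational(3, 562) ≈ 0.0053381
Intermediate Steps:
Function('B')(Y) = Add(3, Mul(-3, Y))
Function('x')(b) = Rational(1, 3) (Function('x')(b) = Pow(Add(3, Mul(-3, 0)), -1) = Pow(Add(3, 0), -1) = Pow(3, -1) = Rational(1, 3))
Pow(Mul(Function('x')(-6), Add(598, Mul(-1, Function('z')(-2)))), -1) = Pow(Mul(Rational(1, 3), Add(598, Mul(-1, 36))), -1) = Pow(Mul(Rational(1, 3), Add(598, -36)), -1) = Pow(Mul(Rational(1, 3), 562), -1) = Pow(Rational(562, 3), -1) = Rational(3, 562)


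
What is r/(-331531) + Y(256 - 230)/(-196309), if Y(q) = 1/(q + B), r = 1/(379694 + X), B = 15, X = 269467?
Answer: -215225044160/1732210359881551479 ≈ -1.2425e-7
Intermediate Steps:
r = 1/649161 (r = 1/(379694 + 269467) = 1/649161 ≈ 1.5404e-6)
Y(q) = 1/(15 + q) (Y(q) = 1/(q + 15) = 1/(15 + q))
r/(-331531) + Y(256 - 230)/(-196309) = (1/649161)/(-331531) + 1/((15 + (256 - 230))*(-196309)) = (1/649161)*(-1/331531) - 1/196309/(15 + 26) = -1/215216995491 - 1/196309/41 = -1/215216995491 + (1/41)*(-1/196309) = -1/215216995491 - 1/8048669 = -215225044160/1732210359881551479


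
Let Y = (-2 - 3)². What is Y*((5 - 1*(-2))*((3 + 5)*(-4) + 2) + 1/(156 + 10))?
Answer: -871475/166 ≈ -5249.9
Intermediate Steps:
Y = 25 (Y = (-5)² = 25)
Y*((5 - 1*(-2))*((3 + 5)*(-4) + 2) + 1/(156 + 10)) = 25*((5 - 1*(-2))*((3 + 5)*(-4) + 2) + 1/(156 + 10)) = 25*((5 + 2)*(8*(-4) + 2) + 1/166) = 25*(7*(-32 + 2) + 1/166) = 25*(7*(-30) + 1/166) = 25*(-210 + 1/166) = 25*(-34859/166) = -871475/166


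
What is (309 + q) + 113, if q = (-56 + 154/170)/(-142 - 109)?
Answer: 9008053/21335 ≈ 422.22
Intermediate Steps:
q = 4683/21335 (q = (-56 + 154*(1/170))/(-251) = (-56 + 77/85)*(-1/251) = -4683/85*(-1/251) = 4683/21335 ≈ 0.21950)
(309 + q) + 113 = (309 + 4683/21335) + 113 = 6597198/21335 + 113 = 9008053/21335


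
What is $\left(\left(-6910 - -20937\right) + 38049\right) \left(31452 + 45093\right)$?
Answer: $3986157420$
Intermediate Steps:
$\left(\left(-6910 - -20937\right) + 38049\right) \left(31452 + 45093\right) = \left(\left(-6910 + 20937\right) + 38049\right) 76545 = \left(14027 + 38049\right) 76545 = 52076 \cdot 76545 = 3986157420$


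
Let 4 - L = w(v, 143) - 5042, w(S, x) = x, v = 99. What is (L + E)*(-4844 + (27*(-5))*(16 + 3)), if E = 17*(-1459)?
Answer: 147439100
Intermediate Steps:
L = 4903 (L = 4 - (143 - 5042) = 4 - 1*(-4899) = 4 + 4899 = 4903)
E = -24803
(L + E)*(-4844 + (27*(-5))*(16 + 3)) = (4903 - 24803)*(-4844 + (27*(-5))*(16 + 3)) = -19900*(-4844 - 135*19) = -19900*(-4844 - 2565) = -19900*(-7409) = 147439100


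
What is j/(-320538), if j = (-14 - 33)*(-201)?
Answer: -3149/106846 ≈ -0.029472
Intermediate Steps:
j = 9447 (j = -47*(-201) = 9447)
j/(-320538) = 9447/(-320538) = 9447*(-1/320538) = -3149/106846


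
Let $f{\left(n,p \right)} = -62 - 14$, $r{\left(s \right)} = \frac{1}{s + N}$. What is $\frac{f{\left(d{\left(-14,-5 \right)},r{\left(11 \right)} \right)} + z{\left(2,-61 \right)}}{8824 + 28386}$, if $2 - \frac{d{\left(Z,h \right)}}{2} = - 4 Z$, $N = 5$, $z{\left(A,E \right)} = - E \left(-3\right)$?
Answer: $- \frac{259}{37210} \approx -0.0069605$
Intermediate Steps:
$z{\left(A,E \right)} = 3 E$
$d{\left(Z,h \right)} = 4 + 8 Z$ ($d{\left(Z,h \right)} = 4 - 2 \left(- 4 Z\right) = 4 + 8 Z$)
$r{\left(s \right)} = \frac{1}{5 + s}$ ($r{\left(s \right)} = \frac{1}{s + 5} = \frac{1}{5 + s}$)
$f{\left(n,p \right)} = -76$ ($f{\left(n,p \right)} = -62 - 14 = -76$)
$\frac{f{\left(d{\left(-14,-5 \right)},r{\left(11 \right)} \right)} + z{\left(2,-61 \right)}}{8824 + 28386} = \frac{-76 + 3 \left(-61\right)}{8824 + 28386} = \frac{-76 - 183}{37210} = \left(-259\right) \frac{1}{37210} = - \frac{259}{37210}$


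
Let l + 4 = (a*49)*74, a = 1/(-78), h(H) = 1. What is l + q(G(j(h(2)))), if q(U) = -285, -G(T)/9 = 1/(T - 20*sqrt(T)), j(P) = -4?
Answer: -13084/39 ≈ -335.49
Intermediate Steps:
a = -1/78 ≈ -0.012821
G(T) = -9/(T - 20*sqrt(T))
l = -1969/39 (l = -4 - 1/78*49*74 = -4 - 49/78*74 = -4 - 1813/39 = -1969/39 ≈ -50.487)
l + q(G(j(h(2)))) = -1969/39 - 285 = -13084/39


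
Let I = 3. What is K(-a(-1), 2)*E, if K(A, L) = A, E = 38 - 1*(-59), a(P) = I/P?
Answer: 291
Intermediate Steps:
a(P) = 3/P
E = 97 (E = 38 + 59 = 97)
K(-a(-1), 2)*E = -3/(-1)*97 = -3*(-1)*97 = -1*(-3)*97 = 3*97 = 291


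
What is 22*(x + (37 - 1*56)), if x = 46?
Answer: 594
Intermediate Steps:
22*(x + (37 - 1*56)) = 22*(46 + (37 - 1*56)) = 22*(46 + (37 - 56)) = 22*(46 - 19) = 22*27 = 594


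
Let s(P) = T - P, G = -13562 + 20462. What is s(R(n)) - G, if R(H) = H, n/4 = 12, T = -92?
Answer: -7040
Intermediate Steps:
n = 48 (n = 4*12 = 48)
G = 6900
s(P) = -92 - P
s(R(n)) - G = (-92 - 1*48) - 1*6900 = (-92 - 48) - 6900 = -140 - 6900 = -7040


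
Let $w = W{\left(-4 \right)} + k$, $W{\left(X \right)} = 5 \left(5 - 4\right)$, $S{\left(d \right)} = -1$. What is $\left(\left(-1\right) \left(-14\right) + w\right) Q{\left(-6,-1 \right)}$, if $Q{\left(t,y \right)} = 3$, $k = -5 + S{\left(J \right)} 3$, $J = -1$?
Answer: $33$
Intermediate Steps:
$k = -8$ ($k = -5 - 3 = -8$)
$W{\left(X \right)} = 5$ ($W{\left(X \right)} = 5 \cdot 1 = 5$)
$w = -3$ ($w = 5 - 8 = -3$)
$\left(\left(-1\right) \left(-14\right) + w\right) Q{\left(-6,-1 \right)} = \left(\left(-1\right) \left(-14\right) - 3\right) 3 = \left(14 - 3\right) 3 = 11 \cdot 3 = 33$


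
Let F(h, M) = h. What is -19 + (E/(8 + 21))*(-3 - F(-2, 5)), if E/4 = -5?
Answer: -531/29 ≈ -18.310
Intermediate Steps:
E = -20 (E = 4*(-5) = -20)
-19 + (E/(8 + 21))*(-3 - F(-2, 5)) = -19 + (-20/(8 + 21))*(-3 - 1*(-2)) = -19 + (-20/29)*(-3 + 2) = -19 - 20*1/29*(-1) = -19 - 20/29*(-1) = -19 + 20/29 = -531/29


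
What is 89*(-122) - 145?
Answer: -11003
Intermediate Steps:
89*(-122) - 145 = -10858 - 145 = -11003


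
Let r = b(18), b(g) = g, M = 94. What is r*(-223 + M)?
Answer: -2322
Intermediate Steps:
r = 18
r*(-223 + M) = 18*(-223 + 94) = 18*(-129) = -2322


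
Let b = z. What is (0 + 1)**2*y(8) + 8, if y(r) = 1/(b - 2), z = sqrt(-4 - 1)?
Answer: 70/9 - I*sqrt(5)/9 ≈ 7.7778 - 0.24845*I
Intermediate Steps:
z = I*sqrt(5) (z = sqrt(-5) = I*sqrt(5) ≈ 2.2361*I)
b = I*sqrt(5) ≈ 2.2361*I
y(r) = 1/(-2 + I*sqrt(5)) (y(r) = 1/(I*sqrt(5) - 2) = 1/(-2 + I*sqrt(5)))
(0 + 1)**2*y(8) + 8 = (0 + 1)**2*(-2/9 - I*sqrt(5)/9) + 8 = 1**2*(-2/9 - I*sqrt(5)/9) + 8 = 1*(-2/9 - I*sqrt(5)/9) + 8 = (-2/9 - I*sqrt(5)/9) + 8 = 70/9 - I*sqrt(5)/9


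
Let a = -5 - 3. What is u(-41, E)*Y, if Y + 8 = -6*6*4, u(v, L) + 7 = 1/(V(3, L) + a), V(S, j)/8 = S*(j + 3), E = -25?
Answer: 71307/67 ≈ 1064.3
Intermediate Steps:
a = -8
V(S, j) = 8*S*(3 + j) (V(S, j) = 8*(S*(j + 3)) = 8*(S*(3 + j)) = 8*S*(3 + j))
u(v, L) = -7 + 1/(64 + 24*L) (u(v, L) = -7 + 1/(8*3*(3 + L) - 8) = -7 + 1/((72 + 24*L) - 8) = -7 + 1/(64 + 24*L))
Y = -152 (Y = -8 - 6*6*4 = -8 - 36*4 = -8 - 144 = -152)
u(-41, E)*Y = (3*(-149 - 56*(-25))/(8*(8 + 3*(-25))))*(-152) = (3*(-149 + 1400)/(8*(8 - 75)))*(-152) = ((3/8)*1251/(-67))*(-152) = ((3/8)*(-1/67)*1251)*(-152) = -3753/536*(-152) = 71307/67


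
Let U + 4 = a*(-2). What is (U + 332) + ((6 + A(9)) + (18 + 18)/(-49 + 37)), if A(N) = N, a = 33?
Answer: 274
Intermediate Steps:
U = -70 (U = -4 + 33*(-2) = -4 - 66 = -70)
(U + 332) + ((6 + A(9)) + (18 + 18)/(-49 + 37)) = (-70 + 332) + ((6 + 9) + (18 + 18)/(-49 + 37)) = 262 + (15 + 36/(-12)) = 262 + (15 + 36*(-1/12)) = 262 + (15 - 3) = 262 + 12 = 274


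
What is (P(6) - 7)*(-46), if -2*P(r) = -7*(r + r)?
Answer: -1610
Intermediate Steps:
P(r) = 7*r (P(r) = -(-7)*(r + r)/2 = -(-7)*2*r/2 = -(-7)*r = 7*r)
(P(6) - 7)*(-46) = (7*6 - 7)*(-46) = (42 - 7)*(-46) = 35*(-46) = -1610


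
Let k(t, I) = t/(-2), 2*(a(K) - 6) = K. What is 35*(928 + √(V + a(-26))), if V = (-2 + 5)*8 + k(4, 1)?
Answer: 32480 + 35*√15 ≈ 32616.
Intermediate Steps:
a(K) = 6 + K/2
k(t, I) = -t/2 (k(t, I) = t*(-½) = -t/2)
V = 22 (V = (-2 + 5)*8 - ½*4 = 3*8 - 2 = 24 - 2 = 22)
35*(928 + √(V + a(-26))) = 35*(928 + √(22 + (6 + (½)*(-26)))) = 35*(928 + √(22 + (6 - 13))) = 35*(928 + √(22 - 7)) = 35*(928 + √15) = 32480 + 35*√15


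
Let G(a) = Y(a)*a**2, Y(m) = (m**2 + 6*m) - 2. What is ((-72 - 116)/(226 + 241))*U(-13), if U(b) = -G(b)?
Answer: 2827708/467 ≈ 6055.0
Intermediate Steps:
Y(m) = -2 + m**2 + 6*m
G(a) = a**2*(-2 + a**2 + 6*a) (G(a) = (-2 + a**2 + 6*a)*a**2 = a**2*(-2 + a**2 + 6*a))
U(b) = -b**2*(-2 + b**2 + 6*b)
((-72 - 116)/(226 + 241))*U(-13) = ((-72 - 116)/(226 + 241))*((-13)**2*(2 - 1*(-13)**2 - 6*(-13))) = (-188/467)*(169*(2 - 1*169 + 78)) = (-188*1/467)*(169*(2 - 169 + 78)) = -31772*(-89)/467 = -188/467*(-15041) = 2827708/467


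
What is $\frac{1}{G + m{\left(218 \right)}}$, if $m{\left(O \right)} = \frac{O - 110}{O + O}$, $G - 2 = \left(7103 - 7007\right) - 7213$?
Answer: $- \frac{109}{775508} \approx -0.00014055$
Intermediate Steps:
$G = -7115$ ($G = 2 + \left(\left(7103 - 7007\right) - 7213\right) = 2 + \left(96 - 7213\right) = 2 - 7117 = -7115$)
$m{\left(O \right)} = \frac{-110 + O}{2 O}$
$\frac{1}{G + m{\left(218 \right)}} = \frac{1}{-7115 + \frac{-110 + 218}{2 \cdot 218}} = \frac{1}{-7115 + \frac{1}{2} \cdot \frac{1}{218} \cdot 108} = \frac{1}{-7115 + \frac{27}{109}} = \frac{1}{- \frac{775508}{109}} = - \frac{109}{775508}$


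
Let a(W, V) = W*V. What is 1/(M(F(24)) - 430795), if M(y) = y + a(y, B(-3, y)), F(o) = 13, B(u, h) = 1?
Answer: -1/430769 ≈ -2.3214e-6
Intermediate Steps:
a(W, V) = V*W
M(y) = 2*y (M(y) = y + 1*y = y + y = 2*y)
1/(M(F(24)) - 430795) = 1/(2*13 - 430795) = 1/(26 - 430795) = 1/(-430769) = -1/430769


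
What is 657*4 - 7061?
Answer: -4433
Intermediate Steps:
657*4 - 7061 = 2628 - 7061 = -4433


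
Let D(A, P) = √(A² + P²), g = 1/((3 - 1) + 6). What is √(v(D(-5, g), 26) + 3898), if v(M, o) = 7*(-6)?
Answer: 4*√241 ≈ 62.097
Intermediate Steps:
g = ⅛ (g = 1/(2 + 6) = 1/8 = ⅛ ≈ 0.12500)
v(M, o) = -42
√(v(D(-5, g), 26) + 3898) = √(-42 + 3898) = √3856 = 4*√241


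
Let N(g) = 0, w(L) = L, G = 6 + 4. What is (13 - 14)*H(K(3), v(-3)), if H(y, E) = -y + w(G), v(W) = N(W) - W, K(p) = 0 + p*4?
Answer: 2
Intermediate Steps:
G = 10
K(p) = 4*p (K(p) = 0 + 4*p = 4*p)
v(W) = -W (v(W) = 0 - W = -W)
H(y, E) = 10 - y (H(y, E) = -y + 10 = 10 - y)
(13 - 14)*H(K(3), v(-3)) = (13 - 14)*(10 - 4*3) = -(10 - 1*12) = -(10 - 12) = -1*(-2) = 2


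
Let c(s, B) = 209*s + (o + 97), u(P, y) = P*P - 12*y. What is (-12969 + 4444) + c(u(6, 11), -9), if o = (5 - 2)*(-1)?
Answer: -28495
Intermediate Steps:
o = -3 (o = 3*(-1) = -3)
u(P, y) = P**2 - 12*y
c(s, B) = 94 + 209*s (c(s, B) = 209*s + (-3 + 97) = 209*s + 94 = 94 + 209*s)
(-12969 + 4444) + c(u(6, 11), -9) = (-12969 + 4444) + (94 + 209*(6**2 - 12*11)) = -8525 + (94 + 209*(36 - 132)) = -8525 + (94 + 209*(-96)) = -8525 + (94 - 20064) = -8525 - 19970 = -28495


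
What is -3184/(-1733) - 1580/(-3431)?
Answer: 13662444/5945923 ≈ 2.2978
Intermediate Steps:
-3184/(-1733) - 1580/(-3431) = -3184*(-1/1733) - 1580*(-1/3431) = 3184/1733 + 1580/3431 = 13662444/5945923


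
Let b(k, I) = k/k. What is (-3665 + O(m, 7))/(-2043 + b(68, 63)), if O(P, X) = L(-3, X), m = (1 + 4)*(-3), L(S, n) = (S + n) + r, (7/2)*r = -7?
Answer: 3663/2042 ≈ 1.7938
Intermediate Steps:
r = -2 (r = (2/7)*(-7) = -2)
b(k, I) = 1
L(S, n) = -2 + S + n (L(S, n) = (S + n) - 2 = -2 + S + n)
m = -15 (m = 5*(-3) = -15)
O(P, X) = -5 + X (O(P, X) = -2 - 3 + X = -5 + X)
(-3665 + O(m, 7))/(-2043 + b(68, 63)) = (-3665 + (-5 + 7))/(-2043 + 1) = (-3665 + 2)/(-2042) = -3663*(-1/2042) = 3663/2042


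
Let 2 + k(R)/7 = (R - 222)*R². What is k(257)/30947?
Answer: 2311713/4421 ≈ 522.89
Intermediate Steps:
k(R) = -14 + 7*R²*(-222 + R) (k(R) = -14 + 7*((R - 222)*R²) = -14 + 7*((-222 + R)*R²) = -14 + 7*(R²*(-222 + R)) = -14 + 7*R²*(-222 + R))
k(257)/30947 = (-14 - 1554*257² + 7*257³)/30947 = (-14 - 1554*66049 + 7*16974593)*(1/30947) = (-14 - 102640146 + 118822151)*(1/30947) = 16181991*(1/30947) = 2311713/4421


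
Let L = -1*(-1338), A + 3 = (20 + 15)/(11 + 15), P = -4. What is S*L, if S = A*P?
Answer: 115068/13 ≈ 8851.4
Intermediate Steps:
A = -43/26 (A = -3 + (20 + 15)/(11 + 15) = -3 + 35/26 = -43/26 ≈ -1.6538)
L = 1338
S = 86/13 (S = -43/26*(-4) = 86/13 ≈ 6.6154)
S*L = (86/13)*1338 = 115068/13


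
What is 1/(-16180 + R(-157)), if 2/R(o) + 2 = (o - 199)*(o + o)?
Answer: -55891/904316379 ≈ -6.1805e-5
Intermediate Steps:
R(o) = 2/(-2 + 2*o*(-199 + o)) (R(o) = 2/(-2 + (o - 199)*(o + o)) = 2/(-2 + (-199 + o)*(2*o)) = 2/(-2 + 2*o*(-199 + o)))
1/(-16180 + R(-157)) = 1/(-16180 + 1/(-1 + (-157)² - 199*(-157))) = 1/(-16180 + 1/(-1 + 24649 + 31243)) = 1/(-16180 + 1/55891) = 1/(-904316379/55891) = -55891/904316379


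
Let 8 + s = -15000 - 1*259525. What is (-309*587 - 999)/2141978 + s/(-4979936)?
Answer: -160103520639/5333456676704 ≈ -0.030019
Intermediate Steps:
s = -274533 (s = -8 + (-15000 - 1*259525) = -8 + (-15000 - 259525) = -8 - 274525 = -274533)
(-309*587 - 999)/2141978 + s/(-4979936) = (-309*587 - 999)/2141978 - 274533/(-4979936) = (-181383 - 999)*(1/2141978) - 274533*(-1/4979936) = -182382*1/2141978 + 274533/4979936 = -91191/1070989 + 274533/4979936 = -160103520639/5333456676704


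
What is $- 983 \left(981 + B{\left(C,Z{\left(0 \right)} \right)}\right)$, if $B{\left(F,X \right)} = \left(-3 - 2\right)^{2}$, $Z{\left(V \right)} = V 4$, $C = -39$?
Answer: $-988898$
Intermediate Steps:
$Z{\left(V \right)} = 4 V$
$B{\left(F,X \right)} = 25$ ($B{\left(F,X \right)} = \left(-5\right)^{2} = 25$)
$- 983 \left(981 + B{\left(C,Z{\left(0 \right)} \right)}\right) = - 983 \left(981 + 25\right) = \left(-983\right) 1006 = -988898$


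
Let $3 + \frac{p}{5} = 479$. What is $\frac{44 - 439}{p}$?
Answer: $- \frac{79}{476} \approx -0.16597$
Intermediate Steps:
$p = 2380$ ($p = -15 + 5 \cdot 479 = -15 + 2395 = 2380$)
$\frac{44 - 439}{p} = \frac{44 - 439}{2380} = \left(-395\right) \frac{1}{2380} = - \frac{79}{476}$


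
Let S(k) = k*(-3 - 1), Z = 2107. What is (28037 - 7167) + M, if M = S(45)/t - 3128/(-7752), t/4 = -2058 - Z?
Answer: 990948142/47481 ≈ 20870.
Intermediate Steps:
S(k) = -4*k (S(k) = k*(-4) = -4*k)
t = -16660 (t = 4*(-2058 - 1*2107) = 4*(-2058 - 2107) = 4*(-4165) = -16660)
M = 19672/47481 (M = -4*45/(-16660) - 3128/(-7752) = -180*(-1/16660) - 3128*(-1/7752) = 9/833 + 23/57 = 19672/47481 ≈ 0.41431)
(28037 - 7167) + M = (28037 - 7167) + 19672/47481 = 20870 + 19672/47481 = 990948142/47481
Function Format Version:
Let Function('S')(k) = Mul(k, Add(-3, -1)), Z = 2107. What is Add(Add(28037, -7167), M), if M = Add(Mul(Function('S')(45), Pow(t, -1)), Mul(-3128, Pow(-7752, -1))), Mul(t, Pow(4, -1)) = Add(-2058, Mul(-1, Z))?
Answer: Rational(990948142, 47481) ≈ 20870.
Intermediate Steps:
Function('S')(k) = Mul(-4, k) (Function('S')(k) = Mul(k, -4) = Mul(-4, k))
t = -16660 (t = Mul(4, Add(-2058, Mul(-1, 2107))) = Mul(4, Add(-2058, -2107)) = Mul(4, -4165) = -16660)
M = Rational(19672, 47481) (M = Add(Mul(Mul(-4, 45), Pow(-16660, -1)), Mul(-3128, Pow(-7752, -1))) = Add(Mul(-180, Rational(-1, 16660)), Mul(-3128, Rational(-1, 7752))) = Add(Rational(9, 833), Rational(23, 57)) = Rational(19672, 47481) ≈ 0.41431)
Add(Add(28037, -7167), M) = Add(Add(28037, -7167), Rational(19672, 47481)) = Add(20870, Rational(19672, 47481)) = Rational(990948142, 47481)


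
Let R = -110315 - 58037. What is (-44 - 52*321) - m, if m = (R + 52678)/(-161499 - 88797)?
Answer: -698178255/41716 ≈ -16736.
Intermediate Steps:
R = -168352
m = 19279/41716 (m = (-168352 + 52678)/(-161499 - 88797) = -115674/(-250296) = -115674*(-1/250296) = 19279/41716 ≈ 0.46215)
(-44 - 52*321) - m = (-44 - 52*321) - 1*19279/41716 = (-44 - 16692) - 19279/41716 = -16736 - 19279/41716 = -698178255/41716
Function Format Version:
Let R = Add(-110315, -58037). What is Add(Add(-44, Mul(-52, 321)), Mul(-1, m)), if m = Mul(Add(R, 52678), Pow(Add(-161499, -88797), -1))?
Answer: Rational(-698178255, 41716) ≈ -16736.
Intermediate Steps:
R = -168352
m = Rational(19279, 41716) (m = Mul(Add(-168352, 52678), Pow(Add(-161499, -88797), -1)) = Mul(-115674, Pow(-250296, -1)) = Mul(-115674, Rational(-1, 250296)) = Rational(19279, 41716) ≈ 0.46215)
Add(Add(-44, Mul(-52, 321)), Mul(-1, m)) = Add(Add(-44, Mul(-52, 321)), Mul(-1, Rational(19279, 41716))) = Add(Add(-44, -16692), Rational(-19279, 41716)) = Add(-16736, Rational(-19279, 41716)) = Rational(-698178255, 41716)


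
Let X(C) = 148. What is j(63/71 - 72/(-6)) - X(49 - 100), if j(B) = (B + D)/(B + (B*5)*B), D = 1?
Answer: -314545657/2125545 ≈ -147.98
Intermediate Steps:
j(B) = (1 + B)/(B + 5*B**2) (j(B) = (B + 1)/(B + (B*5)*B) = (1 + B)/(B + (5*B)*B) = (1 + B)/(B + 5*B**2))
j(63/71 - 72/(-6)) - X(49 - 100) = (1 + (63/71 - 72/(-6)))/((63/71 - 72/(-6))*(1 + 5*(63/71 - 72/(-6)))) - 1*148 = (1 + (63*(1/71) - 72*(-1/6)))/((63*(1/71) - 72*(-1/6))*(1 + 5*(63*(1/71) - 72*(-1/6)))) - 148 = (1 + (63/71 + 12))/((63/71 + 12)*(1 + 5*(63/71 + 12))) - 148 = (1 + 915/71)/((915/71)*(1 + 5*(915/71))) - 148 = (71/915)*(986/71)/(1 + 4575/71) - 148 = (71/915)*(986/71)/(4646/71) - 148 = (71/915)*(71/4646)*(986/71) - 148 = 35003/2125545 - 148 = -314545657/2125545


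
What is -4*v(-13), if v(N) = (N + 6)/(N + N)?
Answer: -14/13 ≈ -1.0769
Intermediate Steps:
v(N) = (6 + N)/(2*N) (v(N) = (6 + N)/((2*N)) = (6 + N)*(1/(2*N)) = (6 + N)/(2*N))
-4*v(-13) = -2*(6 - 13)/(-13) = -2*(-1)*(-7)/13 = -4*7/26 = -14/13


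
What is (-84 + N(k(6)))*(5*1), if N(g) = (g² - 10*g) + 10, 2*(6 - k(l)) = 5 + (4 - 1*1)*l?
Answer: 225/4 ≈ 56.250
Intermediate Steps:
k(l) = 7/2 - 3*l/2 (k(l) = 6 - (5 + (4 - 1*1)*l)/2 = 6 - (5 + (4 - 1)*l)/2 = 6 - (5 + 3*l)/2 = 6 + (-5/2 - 3*l/2) = 7/2 - 3*l/2)
N(g) = 10 + g² - 10*g
(-84 + N(k(6)))*(5*1) = (-84 + (10 + (7/2 - 3/2*6)² - 10*(7/2 - 3/2*6)))*(5*1) = (-84 + (10 + (7/2 - 9)² - 10*(7/2 - 9)))*5 = (-84 + (10 + (-11/2)² - 10*(-11/2)))*5 = (-84 + (10 + 121/4 + 55))*5 = (-84 + 381/4)*5 = (45/4)*5 = 225/4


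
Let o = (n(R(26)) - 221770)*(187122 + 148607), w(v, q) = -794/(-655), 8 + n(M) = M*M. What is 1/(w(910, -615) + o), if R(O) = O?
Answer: -655/48620881448696 ≈ -1.3472e-11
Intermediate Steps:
n(M) = -8 + M² (n(M) = -8 + M*M = -8 + M²)
w(v, q) = 794/655 (w(v, q) = -794*(-1/655) = 794/655)
o = -74230353358 (o = ((-8 + 26²) - 221770)*(187122 + 148607) = ((-8 + 676) - 221770)*335729 = (668 - 221770)*335729 = -221102*335729 = -74230353358)
1/(w(910, -615) + o) = 1/(794/655 - 74230353358) = 1/(-48620881448696/655) = -655/48620881448696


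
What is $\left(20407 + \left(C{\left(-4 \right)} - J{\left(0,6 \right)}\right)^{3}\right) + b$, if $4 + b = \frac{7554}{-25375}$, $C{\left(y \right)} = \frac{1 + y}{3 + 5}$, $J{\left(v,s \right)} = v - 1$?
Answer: $\frac{265075080227}{12992000} \approx 20403.0$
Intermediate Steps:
$J{\left(v,s \right)} = -1 + v$
$C{\left(y \right)} = \frac{1}{8} + \frac{y}{8}$ ($C{\left(y \right)} = \frac{1 + y}{8} = \left(1 + y\right) \frac{1}{8} = \frac{1}{8} + \frac{y}{8}$)
$b = - \frac{109054}{25375}$ ($b = -4 + \frac{7554}{-25375} = -4 + 7554 \left(- \frac{1}{25375}\right) = -4 - \frac{7554}{25375} = - \frac{109054}{25375} \approx -4.2977$)
$\left(20407 + \left(C{\left(-4 \right)} - J{\left(0,6 \right)}\right)^{3}\right) + b = \left(20407 + \left(\left(\frac{1}{8} + \frac{1}{8} \left(-4\right)\right) - \left(-1 + 0\right)\right)^{3}\right) - \frac{109054}{25375} = \left(20407 + \left(\left(\frac{1}{8} - \frac{1}{2}\right) - -1\right)^{3}\right) - \frac{109054}{25375} = \left(20407 + \left(- \frac{3}{8} + 1\right)^{3}\right) - \frac{109054}{25375} = \left(20407 + \left(\frac{5}{8}\right)^{3}\right) - \frac{109054}{25375} = \left(20407 + \frac{125}{512}\right) - \frac{109054}{25375} = \frac{10448509}{512} - \frac{109054}{25375} = \frac{265075080227}{12992000}$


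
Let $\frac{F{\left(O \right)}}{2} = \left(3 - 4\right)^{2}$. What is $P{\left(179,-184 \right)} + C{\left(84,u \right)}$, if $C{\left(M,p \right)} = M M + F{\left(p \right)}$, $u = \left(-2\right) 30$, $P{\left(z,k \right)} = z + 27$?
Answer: $7264$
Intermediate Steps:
$F{\left(O \right)} = 2$ ($F{\left(O \right)} = 2 \left(3 - 4\right)^{2} = 2 \left(-1\right)^{2} = 2 \cdot 1 = 2$)
$P{\left(z,k \right)} = 27 + z$
$u = -60$
$C{\left(M,p \right)} = 2 + M^{2}$ ($C{\left(M,p \right)} = M M + 2 = M^{2} + 2 = 2 + M^{2}$)
$P{\left(179,-184 \right)} + C{\left(84,u \right)} = \left(27 + 179\right) + \left(2 + 84^{2}\right) = 206 + \left(2 + 7056\right) = 206 + 7058 = 7264$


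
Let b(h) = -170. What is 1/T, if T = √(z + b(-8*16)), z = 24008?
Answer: √23838/23838 ≈ 0.0064769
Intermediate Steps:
T = √23838 (T = √(24008 - 170) = √23838 ≈ 154.40)
1/T = 1/(√23838) = √23838/23838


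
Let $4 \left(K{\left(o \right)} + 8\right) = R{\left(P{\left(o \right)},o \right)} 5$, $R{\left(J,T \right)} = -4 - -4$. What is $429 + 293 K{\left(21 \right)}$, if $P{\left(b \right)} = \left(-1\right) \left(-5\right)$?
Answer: $-1915$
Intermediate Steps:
$P{\left(b \right)} = 5$
$R{\left(J,T \right)} = 0$ ($R{\left(J,T \right)} = -4 + 4 = 0$)
$K{\left(o \right)} = -8$ ($K{\left(o \right)} = -8 + \frac{0 \cdot 5}{4} = -8 + \frac{1}{4} \cdot 0 = -8 + 0 = -8$)
$429 + 293 K{\left(21 \right)} = 429 + 293 \left(-8\right) = 429 - 2344 = -1915$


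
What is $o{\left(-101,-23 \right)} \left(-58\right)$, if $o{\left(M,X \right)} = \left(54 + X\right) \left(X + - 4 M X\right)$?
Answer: $16748370$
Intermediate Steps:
$o{\left(M,X \right)} = \left(54 + X\right) \left(X - 4 M X\right)$
$o{\left(-101,-23 \right)} \left(-58\right) = - 23 \left(54 - 23 - -21816 - \left(-404\right) \left(-23\right)\right) \left(-58\right) = - 23 \left(54 - 23 + 21816 - 9292\right) \left(-58\right) = \left(-23\right) 12555 \left(-58\right) = \left(-288765\right) \left(-58\right) = 16748370$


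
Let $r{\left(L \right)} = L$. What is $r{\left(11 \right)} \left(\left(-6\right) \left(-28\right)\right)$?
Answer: $1848$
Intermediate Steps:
$r{\left(11 \right)} \left(\left(-6\right) \left(-28\right)\right) = 11 \left(\left(-6\right) \left(-28\right)\right) = 11 \cdot 168 = 1848$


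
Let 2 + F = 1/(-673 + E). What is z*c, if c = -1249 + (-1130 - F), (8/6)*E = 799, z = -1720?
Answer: 241216584/59 ≈ 4.0884e+6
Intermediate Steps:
E = 2397/4 (E = (¾)*799 = 2397/4 ≈ 599.25)
F = -594/295 (F = -2 + 1/(-673 + 2397/4) = -2 + 1/(-295/4) = -2 - 4/295 = -594/295 ≈ -2.0136)
c = -701211/295 (c = -1249 + (-1130 - 1*(-594/295)) = -1249 + (-1130 + 594/295) = -1249 - 332756/295 = -701211/295 ≈ -2377.0)
z*c = -1720*(-701211/295) = 241216584/59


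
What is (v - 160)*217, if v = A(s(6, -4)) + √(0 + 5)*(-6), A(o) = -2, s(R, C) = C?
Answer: -35154 - 1302*√5 ≈ -38065.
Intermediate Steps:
v = -2 - 6*√5 (v = -2 + √(0 + 5)*(-6) = -2 + √5*(-6) = -2 - 6*√5 ≈ -15.416)
(v - 160)*217 = ((-2 - 6*√5) - 160)*217 = (-162 - 6*√5)*217 = -35154 - 1302*√5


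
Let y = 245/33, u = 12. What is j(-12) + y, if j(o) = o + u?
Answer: 245/33 ≈ 7.4242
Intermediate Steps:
j(o) = 12 + o (j(o) = o + 12 = 12 + o)
y = 245/33 (y = 245*(1/33) = 245/33 ≈ 7.4242)
j(-12) + y = (12 - 12) + 245/33 = 0 + 245/33 = 245/33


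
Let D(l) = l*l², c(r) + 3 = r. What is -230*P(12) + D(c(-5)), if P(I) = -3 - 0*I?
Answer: 178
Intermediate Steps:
P(I) = -3 (P(I) = -3 - 1*0 = -3 + 0 = -3)
c(r) = -3 + r
D(l) = l³
-230*P(12) + D(c(-5)) = -230*(-3) + (-3 - 5)³ = 690 + (-8)³ = 690 - 512 = 178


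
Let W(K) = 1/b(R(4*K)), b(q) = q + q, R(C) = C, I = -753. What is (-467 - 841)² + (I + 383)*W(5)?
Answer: 6843419/4 ≈ 1.7109e+6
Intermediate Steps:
b(q) = 2*q
W(K) = 1/(8*K) (W(K) = 1/(2*(4*K)) = 1/(8*K))
(-467 - 841)² + (I + 383)*W(5) = (-467 - 841)² + (-753 + 383)*((⅛)/5) = (-1308)² - 185/(4*5) = 1710864 - 370*1/40 = 1710864 - 37/4 = 6843419/4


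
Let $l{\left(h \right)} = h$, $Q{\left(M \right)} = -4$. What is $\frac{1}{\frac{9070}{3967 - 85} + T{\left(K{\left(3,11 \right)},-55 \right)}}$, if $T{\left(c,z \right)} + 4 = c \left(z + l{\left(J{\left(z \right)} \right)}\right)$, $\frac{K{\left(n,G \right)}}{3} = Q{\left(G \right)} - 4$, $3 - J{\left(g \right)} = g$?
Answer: $- \frac{1941}{142981} \approx -0.013575$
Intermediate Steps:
$J{\left(g \right)} = 3 - g$
$K{\left(n,G \right)} = -24$ ($K{\left(n,G \right)} = 3 \left(-4 - 4\right) = 3 \left(-8\right) = -24$)
$T{\left(c,z \right)} = -4 + 3 c$ ($T{\left(c,z \right)} = -4 + c \left(z - \left(-3 + z\right)\right) = -4 + c 3 = -4 + 3 c$)
$\frac{1}{\frac{9070}{3967 - 85} + T{\left(K{\left(3,11 \right)},-55 \right)}} = \frac{1}{\frac{9070}{3967 - 85} + \left(-4 + 3 \left(-24\right)\right)} = \frac{1}{\frac{9070}{3967 - 85} - 76} = \frac{1}{\frac{9070}{3882} - 76} = \frac{1}{9070 \cdot \frac{1}{3882} - 76} = \frac{1}{\frac{4535}{1941} - 76} = \frac{1}{- \frac{142981}{1941}} = - \frac{1941}{142981}$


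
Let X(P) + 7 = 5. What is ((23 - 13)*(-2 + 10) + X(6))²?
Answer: 6084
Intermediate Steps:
X(P) = -2 (X(P) = -7 + 5 = -2)
((23 - 13)*(-2 + 10) + X(6))² = ((23 - 13)*(-2 + 10) - 2)² = (10*8 - 2)² = (80 - 2)² = 78² = 6084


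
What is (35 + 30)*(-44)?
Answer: -2860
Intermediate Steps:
(35 + 30)*(-44) = 65*(-44) = -2860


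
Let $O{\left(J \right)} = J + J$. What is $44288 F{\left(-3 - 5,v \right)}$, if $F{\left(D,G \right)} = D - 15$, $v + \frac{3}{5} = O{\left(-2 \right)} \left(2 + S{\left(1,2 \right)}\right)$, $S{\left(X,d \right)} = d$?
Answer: $-1018624$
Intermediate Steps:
$O{\left(J \right)} = 2 J$
$v = - \frac{83}{5}$ ($v = - \frac{3}{5} + 2 \left(-2\right) \left(2 + 2\right) = - \frac{3}{5} - 16 = - \frac{83}{5} \approx -16.6$)
$F{\left(D,G \right)} = -15 + D$ ($F{\left(D,G \right)} = D - 15 = -15 + D$)
$44288 F{\left(-3 - 5,v \right)} = 44288 \left(-15 - 8\right) = 44288 \left(-23\right) = -1018624$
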